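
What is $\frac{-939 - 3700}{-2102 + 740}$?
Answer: $\frac{4639}{1362} \approx 3.406$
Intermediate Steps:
$\frac{-939 - 3700}{-2102 + 740} = - \frac{4639}{-1362} = \left(-4639\right) \left(- \frac{1}{1362}\right) = \frac{4639}{1362}$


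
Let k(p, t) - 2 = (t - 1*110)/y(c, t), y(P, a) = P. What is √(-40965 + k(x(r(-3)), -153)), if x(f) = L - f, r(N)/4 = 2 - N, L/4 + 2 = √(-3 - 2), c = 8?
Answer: I*√655934/4 ≈ 202.47*I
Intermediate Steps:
L = -8 + 4*I*√5 (L = -8 + 4*√(-3 - 2) = -8 + 4*√(-5) = -8 + 4*(I*√5) = -8 + 4*I*√5 ≈ -8.0 + 8.9443*I)
r(N) = 8 - 4*N (r(N) = 4*(2 - N) = 8 - 4*N)
x(f) = -8 - f + 4*I*√5 (x(f) = (-8 + 4*I*√5) - f = -8 - f + 4*I*√5)
k(p, t) = -47/4 + t/8 (k(p, t) = 2 + (t - 1*110)/8 = 2 + (t - 110)*(⅛) = 2 + (-110 + t)*(⅛) = 2 + (-55/4 + t/8) = -47/4 + t/8)
√(-40965 + k(x(r(-3)), -153)) = √(-40965 + (-47/4 + (⅛)*(-153))) = √(-40965 + (-47/4 - 153/8)) = √(-40965 - 247/8) = √(-327967/8) = I*√655934/4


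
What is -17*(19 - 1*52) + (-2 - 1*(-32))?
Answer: 591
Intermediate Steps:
-17*(19 - 1*52) + (-2 - 1*(-32)) = -17*(19 - 52) + (-2 + 32) = -17*(-33) + 30 = 561 + 30 = 591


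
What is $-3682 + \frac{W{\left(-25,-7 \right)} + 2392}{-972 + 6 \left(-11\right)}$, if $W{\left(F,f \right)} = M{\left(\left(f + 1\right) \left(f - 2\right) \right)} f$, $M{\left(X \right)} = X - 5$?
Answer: $- \frac{1274655}{346} \approx -3684.0$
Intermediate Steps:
$M{\left(X \right)} = -5 + X$
$W{\left(F,f \right)} = f \left(-5 + \left(1 + f\right) \left(-2 + f\right)\right)$ ($W{\left(F,f \right)} = \left(-5 + \left(f + 1\right) \left(f - 2\right)\right) f = \left(-5 + \left(1 + f\right) \left(-2 + f\right)\right) f = f \left(-5 + \left(1 + f\right) \left(-2 + f\right)\right)$)
$-3682 + \frac{W{\left(-25,-7 \right)} + 2392}{-972 + 6 \left(-11\right)} = -3682 + \frac{- 7 \left(-7 + \left(-7\right)^{2} - -7\right) + 2392}{-972 + 6 \left(-11\right)} = -3682 + \frac{- 7 \left(-7 + 49 + 7\right) + 2392}{-972 - 66} = -3682 + \frac{\left(-7\right) 49 + 2392}{-1038} = -3682 + \left(-343 + 2392\right) \left(- \frac{1}{1038}\right) = -3682 + 2049 \left(- \frac{1}{1038}\right) = -3682 - \frac{683}{346} = - \frac{1274655}{346}$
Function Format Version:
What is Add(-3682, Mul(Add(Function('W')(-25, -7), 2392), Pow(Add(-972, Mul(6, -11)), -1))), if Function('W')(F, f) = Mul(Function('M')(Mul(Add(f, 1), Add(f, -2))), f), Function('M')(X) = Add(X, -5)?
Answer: Rational(-1274655, 346) ≈ -3684.0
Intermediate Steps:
Function('M')(X) = Add(-5, X)
Function('W')(F, f) = Mul(f, Add(-5, Mul(Add(1, f), Add(-2, f)))) (Function('W')(F, f) = Mul(Add(-5, Mul(Add(f, 1), Add(f, -2))), f) = Mul(Add(-5, Mul(Add(1, f), Add(-2, f))), f) = Mul(f, Add(-5, Mul(Add(1, f), Add(-2, f)))))
Add(-3682, Mul(Add(Function('W')(-25, -7), 2392), Pow(Add(-972, Mul(6, -11)), -1))) = Add(-3682, Mul(Add(Mul(-7, Add(-7, Pow(-7, 2), Mul(-1, -7))), 2392), Pow(Add(-972, Mul(6, -11)), -1))) = Add(-3682, Mul(Add(Mul(-7, Add(-7, 49, 7)), 2392), Pow(Add(-972, -66), -1))) = Add(-3682, Mul(Add(Mul(-7, 49), 2392), Pow(-1038, -1))) = Add(-3682, Mul(Add(-343, 2392), Rational(-1, 1038))) = Add(-3682, Mul(2049, Rational(-1, 1038))) = Add(-3682, Rational(-683, 346)) = Rational(-1274655, 346)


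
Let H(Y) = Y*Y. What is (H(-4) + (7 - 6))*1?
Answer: 17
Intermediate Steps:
H(Y) = Y²
(H(-4) + (7 - 6))*1 = ((-4)² + (7 - 6))*1 = (16 + 1)*1 = 17*1 = 17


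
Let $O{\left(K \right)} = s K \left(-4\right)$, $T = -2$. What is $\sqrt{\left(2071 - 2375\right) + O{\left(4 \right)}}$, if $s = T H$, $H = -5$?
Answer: $4 i \sqrt{29} \approx 21.541 i$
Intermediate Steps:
$s = 10$ ($s = \left(-2\right) \left(-5\right) = 10$)
$O{\left(K \right)} = - 40 K$ ($O{\left(K \right)} = 10 K \left(-4\right) = - 40 K$)
$\sqrt{\left(2071 - 2375\right) + O{\left(4 \right)}} = \sqrt{\left(2071 - 2375\right) - 160} = \sqrt{-304 - 160} = \sqrt{-464} = 4 i \sqrt{29}$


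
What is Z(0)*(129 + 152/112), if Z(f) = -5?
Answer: -9125/14 ≈ -651.79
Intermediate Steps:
Z(0)*(129 + 152/112) = -5*(129 + 152/112) = -5*(129 + 152*(1/112)) = -5*(129 + 19/14) = -5*1825/14 = -9125/14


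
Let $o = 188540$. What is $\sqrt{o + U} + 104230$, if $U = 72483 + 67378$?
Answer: $104230 + 3 \sqrt{36489} \approx 1.048 \cdot 10^{5}$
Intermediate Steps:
$U = 139861$
$\sqrt{o + U} + 104230 = \sqrt{188540 + 139861} + 104230 = \sqrt{328401} + 104230 = 3 \sqrt{36489} + 104230 = 104230 + 3 \sqrt{36489}$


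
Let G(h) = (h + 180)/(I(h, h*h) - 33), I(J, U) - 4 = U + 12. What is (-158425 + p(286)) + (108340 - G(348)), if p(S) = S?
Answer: -6030012041/121087 ≈ -49799.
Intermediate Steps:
I(J, U) = 16 + U (I(J, U) = 4 + (U + 12) = 4 + (12 + U) = 16 + U)
G(h) = (180 + h)/(-17 + h**2) (G(h) = (h + 180)/((16 + h*h) - 33) = (180 + h)/((16 + h**2) - 33) = (180 + h)/(-17 + h**2))
(-158425 + p(286)) + (108340 - G(348)) = (-158425 + 286) + (108340 - (180 + 348)/(-17 + 348**2)) = -158139 + (108340 - 528/(-17 + 121104)) = -158139 + (108340 - 528/121087) = -158139 + 13118565052/121087 = -6030012041/121087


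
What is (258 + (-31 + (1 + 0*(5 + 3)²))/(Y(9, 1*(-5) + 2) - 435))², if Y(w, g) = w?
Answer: 335732329/5041 ≈ 66600.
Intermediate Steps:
(258 + (-31 + (1 + 0*(5 + 3)²))/(Y(9, 1*(-5) + 2) - 435))² = (258 + (-31 + (1 + 0*(5 + 3)²))/(9 - 435))² = (258 + (-31 + (1 + 0*8²))/(-426))² = (258 + (-31 + (1 + 0*64))*(-1/426))² = (258 + (-31 + (1 + 0))*(-1/426))² = (258 + (-31 + 1)*(-1/426))² = (258 - 30*(-1/426))² = (258 + 5/71)² = (18323/71)² = 335732329/5041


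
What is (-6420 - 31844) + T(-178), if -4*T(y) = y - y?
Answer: -38264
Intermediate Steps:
T(y) = 0 (T(y) = -(y - y)/4 = -¼*0 = 0)
(-6420 - 31844) + T(-178) = (-6420 - 31844) + 0 = -38264 + 0 = -38264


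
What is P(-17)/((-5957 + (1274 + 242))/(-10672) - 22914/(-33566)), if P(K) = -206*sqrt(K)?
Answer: -36896284256*I*sqrt(17)/196802407 ≈ -773.0*I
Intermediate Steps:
P(-17)/((-5957 + (1274 + 242))/(-10672) - 22914/(-33566)) = (-206*I*sqrt(17))/((-5957 + (1274 + 242))/(-10672) - 22914/(-33566)) = (-206*I*sqrt(17))/((-5957 + 1516)*(-1/10672) - 22914*(-1/33566)) = (-206*I*sqrt(17))/(-4441*(-1/10672) + 11457/16783) = (-206*I*sqrt(17))/(4441/10672 + 11457/16783) = (-206*I*sqrt(17))/(196802407/179108176) = -206*I*sqrt(17)*(179108176/196802407) = -36896284256*I*sqrt(17)/196802407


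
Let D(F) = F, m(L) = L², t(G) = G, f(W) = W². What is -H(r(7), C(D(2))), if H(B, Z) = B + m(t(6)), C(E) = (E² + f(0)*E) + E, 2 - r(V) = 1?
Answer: -37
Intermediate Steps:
r(V) = 1 (r(V) = 2 - 1*1 = 2 - 1 = 1)
C(E) = E + E² (C(E) = (E² + 0²*E) + E = (E² + 0*E) + E = (E² + 0) + E = E² + E = E + E²)
H(B, Z) = 36 + B (H(B, Z) = B + 6² = B + 36 = 36 + B)
-H(r(7), C(D(2))) = -(36 + 1) = -1*37 = -37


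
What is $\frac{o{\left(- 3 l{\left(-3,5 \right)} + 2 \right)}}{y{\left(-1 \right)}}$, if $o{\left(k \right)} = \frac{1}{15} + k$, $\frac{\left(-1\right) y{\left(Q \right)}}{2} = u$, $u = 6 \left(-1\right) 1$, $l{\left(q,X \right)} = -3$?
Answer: $\frac{83}{90} \approx 0.92222$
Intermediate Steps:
$u = -6$ ($u = \left(-6\right) 1 = -6$)
$y{\left(Q \right)} = 12$ ($y{\left(Q \right)} = \left(-2\right) \left(-6\right) = 12$)
$o{\left(k \right)} = \frac{1}{15} + k$
$\frac{o{\left(- 3 l{\left(-3,5 \right)} + 2 \right)}}{y{\left(-1 \right)}} = \frac{\frac{1}{15} + \left(\left(-3\right) \left(-3\right) + 2\right)}{12} = \left(\frac{1}{15} + \left(9 + 2\right)\right) \frac{1}{12} = \left(\frac{1}{15} + 11\right) \frac{1}{12} = \frac{166}{15} \cdot \frac{1}{12} = \frac{83}{90}$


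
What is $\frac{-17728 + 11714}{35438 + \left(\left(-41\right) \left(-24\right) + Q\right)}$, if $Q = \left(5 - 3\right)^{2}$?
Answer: $- \frac{3007}{18213} \approx -0.1651$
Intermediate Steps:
$Q = 4$ ($Q = 2^{2} = 4$)
$\frac{-17728 + 11714}{35438 + \left(\left(-41\right) \left(-24\right) + Q\right)} = \frac{-17728 + 11714}{35438 + \left(\left(-41\right) \left(-24\right) + 4\right)} = - \frac{6014}{35438 + \left(984 + 4\right)} = - \frac{6014}{35438 + 988} = - \frac{6014}{36426} = \left(-6014\right) \frac{1}{36426} = - \frac{3007}{18213}$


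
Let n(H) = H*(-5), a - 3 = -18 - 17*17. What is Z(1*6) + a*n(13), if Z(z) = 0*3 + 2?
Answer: 19762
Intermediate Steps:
a = -304 (a = 3 + (-18 - 17*17) = 3 + (-18 - 289) = 3 - 307 = -304)
Z(z) = 2 (Z(z) = 0 + 2 = 2)
n(H) = -5*H
Z(1*6) + a*n(13) = 2 - (-1520)*13 = 2 - 304*(-65) = 2 + 19760 = 19762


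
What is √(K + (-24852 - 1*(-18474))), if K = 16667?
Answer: √10289 ≈ 101.43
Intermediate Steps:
√(K + (-24852 - 1*(-18474))) = √(16667 + (-24852 - 1*(-18474))) = √(16667 + (-24852 + 18474)) = √(16667 - 6378) = √10289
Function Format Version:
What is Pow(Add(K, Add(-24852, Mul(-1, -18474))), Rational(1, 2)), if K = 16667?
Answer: Pow(10289, Rational(1, 2)) ≈ 101.43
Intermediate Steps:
Pow(Add(K, Add(-24852, Mul(-1, -18474))), Rational(1, 2)) = Pow(Add(16667, Add(-24852, Mul(-1, -18474))), Rational(1, 2)) = Pow(Add(16667, Add(-24852, 18474)), Rational(1, 2)) = Pow(Add(16667, -6378), Rational(1, 2)) = Pow(10289, Rational(1, 2))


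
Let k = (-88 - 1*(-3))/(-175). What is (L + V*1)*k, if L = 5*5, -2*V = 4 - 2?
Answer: 408/35 ≈ 11.657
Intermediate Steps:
V = -1 (V = -(4 - 2)/2 = -1/2*2 = -1)
L = 25
k = 17/35 (k = (-88 + 3)*(-1/175) = -85*(-1/175) = 17/35 ≈ 0.48571)
(L + V*1)*k = (25 - 1*1)*(17/35) = (25 - 1)*(17/35) = 24*(17/35) = 408/35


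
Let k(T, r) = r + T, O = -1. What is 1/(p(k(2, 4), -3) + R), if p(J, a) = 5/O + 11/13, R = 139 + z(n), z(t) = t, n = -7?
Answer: 13/1662 ≈ 0.0078219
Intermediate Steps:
k(T, r) = T + r
R = 132 (R = 139 - 7 = 132)
p(J, a) = -54/13 (p(J, a) = 5/(-1) + 11/13 = 5*(-1) + 11*(1/13) = -5 + 11/13 = -54/13)
1/(p(k(2, 4), -3) + R) = 1/(-54/13 + 132) = 1/(1662/13) = 13/1662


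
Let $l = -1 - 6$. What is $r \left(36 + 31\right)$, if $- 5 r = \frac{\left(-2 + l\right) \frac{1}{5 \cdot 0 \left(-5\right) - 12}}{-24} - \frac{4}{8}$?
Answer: $\frac{1139}{160} \approx 7.1188$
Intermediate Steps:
$l = -7$
$r = \frac{17}{160}$ ($r = - \frac{\frac{\left(-2 - 7\right) \frac{1}{5 \cdot 0 \left(-5\right) - 12}}{-24} - \frac{4}{8}}{5} = - \frac{- \frac{9}{0 \left(-5\right) - 12} \left(- \frac{1}{24}\right) - \frac{1}{2}}{5} = - \frac{- \frac{9}{0 - 12} \left(- \frac{1}{24}\right) - \frac{1}{2}}{5} = - \frac{- \frac{9}{-12} \left(- \frac{1}{24}\right) - \frac{1}{2}}{5} = - \frac{\left(-9\right) \left(- \frac{1}{12}\right) \left(- \frac{1}{24}\right) - \frac{1}{2}}{5} = - \frac{\frac{3}{4} \left(- \frac{1}{24}\right) - \frac{1}{2}}{5} = - \frac{- \frac{1}{32} - \frac{1}{2}}{5} = \left(- \frac{1}{5}\right) \left(- \frac{17}{32}\right) = \frac{17}{160} \approx 0.10625$)
$r \left(36 + 31\right) = \frac{17 \left(36 + 31\right)}{160} = \frac{17}{160} \cdot 67 = \frac{1139}{160}$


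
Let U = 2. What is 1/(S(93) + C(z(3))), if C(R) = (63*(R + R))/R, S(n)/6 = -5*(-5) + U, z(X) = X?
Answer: 1/288 ≈ 0.0034722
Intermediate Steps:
S(n) = 162 (S(n) = 6*(-5*(-5) + 2) = 6*(25 + 2) = 6*27 = 162)
C(R) = 126 (C(R) = (63*(2*R))/R = (126*R)/R = 126)
1/(S(93) + C(z(3))) = 1/(162 + 126) = 1/288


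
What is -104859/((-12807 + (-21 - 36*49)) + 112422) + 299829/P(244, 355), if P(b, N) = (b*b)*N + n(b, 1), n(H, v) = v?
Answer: -242988017701/229740504470 ≈ -1.0577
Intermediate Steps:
P(b, N) = 1 + N*b² (P(b, N) = (b*b)*N + 1 = b²*N + 1 = N*b² + 1 = 1 + N*b²)
-104859/((-12807 + (-21 - 36*49)) + 112422) + 299829/P(244, 355) = -104859/((-12807 + (-21 - 36*49)) + 112422) + 299829/(1 + 355*244²) = -104859/((-12807 + (-21 - 1764)) + 112422) + 299829/(1 + 355*59536) = -104859/((-12807 - 1785) + 112422) + 299829/(1 + 21135280) = -104859/(-14592 + 112422) + 299829/21135281 = -104859/97830 + 299829*(1/21135281) = -104859*1/97830 + 299829/21135281 = -11651/10870 + 299829/21135281 = -242988017701/229740504470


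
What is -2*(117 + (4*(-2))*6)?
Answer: -138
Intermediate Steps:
-2*(117 + (4*(-2))*6) = -2*(117 - 8*6) = -2*(117 - 48) = -2*69 = -138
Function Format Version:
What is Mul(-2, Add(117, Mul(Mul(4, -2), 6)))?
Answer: -138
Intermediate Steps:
Mul(-2, Add(117, Mul(Mul(4, -2), 6))) = Mul(-2, Add(117, Mul(-8, 6))) = Mul(-2, Add(117, -48)) = Mul(-2, 69) = -138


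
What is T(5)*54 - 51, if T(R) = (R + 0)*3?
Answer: 759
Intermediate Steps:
T(R) = 3*R (T(R) = R*3 = 3*R)
T(5)*54 - 51 = (3*5)*54 - 51 = 15*54 - 51 = 810 - 51 = 759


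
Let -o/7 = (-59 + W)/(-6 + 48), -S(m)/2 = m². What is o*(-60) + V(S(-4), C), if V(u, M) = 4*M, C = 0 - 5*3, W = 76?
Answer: 110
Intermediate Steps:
S(m) = -2*m²
C = -15 (C = 0 - 15 = -15)
o = -17/6 (o = -7*(-59 + 76)/(-6 + 48) = -119/42 = -7*17/42 = -17/6 ≈ -2.8333)
o*(-60) + V(S(-4), C) = -17/6*(-60) + 4*(-15) = 170 - 60 = 110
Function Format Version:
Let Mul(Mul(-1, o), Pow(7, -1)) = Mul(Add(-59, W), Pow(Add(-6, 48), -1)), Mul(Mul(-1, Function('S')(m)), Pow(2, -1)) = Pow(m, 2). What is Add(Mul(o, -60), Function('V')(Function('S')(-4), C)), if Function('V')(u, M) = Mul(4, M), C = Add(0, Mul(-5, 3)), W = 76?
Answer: 110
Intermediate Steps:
Function('S')(m) = Mul(-2, Pow(m, 2))
C = -15 (C = Add(0, -15) = -15)
o = Rational(-17, 6) (o = Mul(-7, Mul(Add(-59, 76), Pow(Add(-6, 48), -1))) = Mul(-7, Mul(17, Pow(42, -1))) = Mul(-7, Mul(17, Rational(1, 42))) = Mul(-7, Rational(17, 42)) = Rational(-17, 6) ≈ -2.8333)
Add(Mul(o, -60), Function('V')(Function('S')(-4), C)) = Add(Mul(Rational(-17, 6), -60), Mul(4, -15)) = Add(170, -60) = 110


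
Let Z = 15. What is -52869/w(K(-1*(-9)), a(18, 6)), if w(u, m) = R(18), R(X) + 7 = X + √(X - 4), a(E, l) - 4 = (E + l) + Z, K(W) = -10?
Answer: -581559/107 + 52869*√14/107 ≈ -3586.4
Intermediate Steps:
a(E, l) = 19 + E + l (a(E, l) = 4 + ((E + l) + 15) = 4 + (15 + E + l) = 19 + E + l)
R(X) = -7 + X + √(-4 + X) (R(X) = -7 + (X + √(X - 4)) = -7 + (X + √(-4 + X)) = -7 + X + √(-4 + X))
w(u, m) = 11 + √14 (w(u, m) = -7 + 18 + √(-4 + 18) = -7 + 18 + √14 = 11 + √14)
-52869/w(K(-1*(-9)), a(18, 6)) = -52869/(11 + √14)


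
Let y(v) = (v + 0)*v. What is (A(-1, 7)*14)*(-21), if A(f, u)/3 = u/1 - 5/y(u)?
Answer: -6084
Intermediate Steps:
y(v) = v**2 (y(v) = v*v = v**2)
A(f, u) = -15/u**2 + 3*u (A(f, u) = 3*(u/1 - 5/u**2) = 3*(u*1 - 5/u**2) = 3*(u - 5/u**2) = -15/u**2 + 3*u)
(A(-1, 7)*14)*(-21) = ((-15/7**2 + 3*7)*14)*(-21) = ((-15*1/49 + 21)*14)*(-21) = ((-15/49 + 21)*14)*(-21) = ((1014/49)*14)*(-21) = (2028/7)*(-21) = -6084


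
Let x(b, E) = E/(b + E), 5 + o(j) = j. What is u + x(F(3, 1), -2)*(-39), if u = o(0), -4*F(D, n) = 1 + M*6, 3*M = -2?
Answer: -337/5 ≈ -67.400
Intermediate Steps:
M = -2/3 (M = (1/3)*(-2) = -2/3 ≈ -0.66667)
o(j) = -5 + j
F(D, n) = 3/4 (F(D, n) = -(1 - 2/3*6)/4 = -(1 - 4)/4 = -1/4*(-3) = 3/4)
x(b, E) = E/(E + b)
u = -5 (u = -5 + 0 = -5)
u + x(F(3, 1), -2)*(-39) = -5 - 2/(-2 + 3/4)*(-39) = -5 - 2/(-5/4)*(-39) = -5 - 2*(-4/5)*(-39) = -5 + (8/5)*(-39) = -5 - 312/5 = -337/5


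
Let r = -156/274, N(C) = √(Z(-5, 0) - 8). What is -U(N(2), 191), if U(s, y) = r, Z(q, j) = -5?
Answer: 78/137 ≈ 0.56934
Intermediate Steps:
N(C) = I*√13 (N(C) = √(-5 - 8) = √(-13) = I*√13)
r = -78/137 (r = -156*1/274 = -78/137 ≈ -0.56934)
U(s, y) = -78/137
-U(N(2), 191) = -1*(-78/137) = 78/137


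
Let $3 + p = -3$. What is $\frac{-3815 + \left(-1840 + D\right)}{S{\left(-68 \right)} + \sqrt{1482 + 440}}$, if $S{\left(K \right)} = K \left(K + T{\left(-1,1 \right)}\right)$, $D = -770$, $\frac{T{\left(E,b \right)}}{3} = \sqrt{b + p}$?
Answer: $- \frac{6425}{4624 + 31 \sqrt{2} - 204 i \sqrt{5}} \approx -1.3634 - 0.13324 i$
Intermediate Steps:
$p = -6$ ($p = -3 - 3 = -6$)
$T{\left(E,b \right)} = 3 \sqrt{-6 + b}$ ($T{\left(E,b \right)} = 3 \sqrt{b - 6} = 3 \sqrt{-6 + b}$)
$S{\left(K \right)} = K \left(K + 3 i \sqrt{5}\right)$ ($S{\left(K \right)} = K \left(K + 3 \sqrt{-6 + 1}\right) = K \left(K + 3 \sqrt{-5}\right) = K \left(K + 3 i \sqrt{5}\right)$)
$\frac{-3815 + \left(-1840 + D\right)}{S{\left(-68 \right)} + \sqrt{1482 + 440}} = \frac{-3815 - 2610}{- 68 \left(-68 + 3 i \sqrt{5}\right) + \sqrt{1482 + 440}} = \frac{-3815 - 2610}{\left(4624 - 204 i \sqrt{5}\right) + \sqrt{1922}} = - \frac{6425}{\left(4624 - 204 i \sqrt{5}\right) + 31 \sqrt{2}} = - \frac{6425}{4624 + 31 \sqrt{2} - 204 i \sqrt{5}}$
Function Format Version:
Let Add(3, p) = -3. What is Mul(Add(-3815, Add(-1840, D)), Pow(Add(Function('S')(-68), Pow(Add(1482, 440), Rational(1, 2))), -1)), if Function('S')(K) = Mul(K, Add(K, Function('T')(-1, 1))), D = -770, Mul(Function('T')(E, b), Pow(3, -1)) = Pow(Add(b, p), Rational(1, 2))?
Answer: Mul(-6425, Pow(Add(4624, Mul(31, Pow(2, Rational(1, 2))), Mul(-204, I, Pow(5, Rational(1, 2)))), -1)) ≈ Add(-1.3634, Mul(-0.13324, I))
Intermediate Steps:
p = -6 (p = Add(-3, -3) = -6)
Function('T')(E, b) = Mul(3, Pow(Add(-6, b), Rational(1, 2))) (Function('T')(E, b) = Mul(3, Pow(Add(b, -6), Rational(1, 2))) = Mul(3, Pow(Add(-6, b), Rational(1, 2))))
Function('S')(K) = Mul(K, Add(K, Mul(3, I, Pow(5, Rational(1, 2))))) (Function('S')(K) = Mul(K, Add(K, Mul(3, Pow(Add(-6, 1), Rational(1, 2))))) = Mul(K, Add(K, Mul(3, Pow(-5, Rational(1, 2))))) = Mul(K, Add(K, Mul(3, Mul(I, Pow(5, Rational(1, 2)))))) = Mul(K, Add(K, Mul(3, I, Pow(5, Rational(1, 2))))))
Mul(Add(-3815, Add(-1840, D)), Pow(Add(Function('S')(-68), Pow(Add(1482, 440), Rational(1, 2))), -1)) = Mul(Add(-3815, Add(-1840, -770)), Pow(Add(Mul(-68, Add(-68, Mul(3, I, Pow(5, Rational(1, 2))))), Pow(Add(1482, 440), Rational(1, 2))), -1)) = Mul(Add(-3815, -2610), Pow(Add(Add(4624, Mul(-204, I, Pow(5, Rational(1, 2)))), Pow(1922, Rational(1, 2))), -1)) = Mul(-6425, Pow(Add(Add(4624, Mul(-204, I, Pow(5, Rational(1, 2)))), Mul(31, Pow(2, Rational(1, 2)))), -1)) = Mul(-6425, Pow(Add(4624, Mul(31, Pow(2, Rational(1, 2))), Mul(-204, I, Pow(5, Rational(1, 2)))), -1))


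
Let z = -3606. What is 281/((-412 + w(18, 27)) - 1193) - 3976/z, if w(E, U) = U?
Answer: 292269/316126 ≈ 0.92453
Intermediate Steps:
281/((-412 + w(18, 27)) - 1193) - 3976/z = 281/((-412 + 27) - 1193) - 3976/(-3606) = 281/(-385 - 1193) - 3976*(-1/3606) = 281/(-1578) + 1988/1803 = 281*(-1/1578) + 1988/1803 = -281/1578 + 1988/1803 = 292269/316126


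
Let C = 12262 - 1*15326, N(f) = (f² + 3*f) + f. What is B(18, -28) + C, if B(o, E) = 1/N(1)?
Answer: -15319/5 ≈ -3063.8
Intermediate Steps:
N(f) = f² + 4*f
B(o, E) = ⅕ (B(o, E) = 1/(1*(4 + 1)) = 1/(1*5) = 1/5 = ⅕)
C = -3064 (C = 12262 - 15326 = -3064)
B(18, -28) + C = ⅕ - 3064 = -15319/5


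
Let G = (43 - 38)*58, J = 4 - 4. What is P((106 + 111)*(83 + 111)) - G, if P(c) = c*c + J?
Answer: 1772241314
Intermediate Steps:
J = 0
G = 290 (G = 5*58 = 290)
P(c) = c**2 (P(c) = c*c + 0 = c**2 + 0 = c**2)
P((106 + 111)*(83 + 111)) - G = ((106 + 111)*(83 + 111))**2 - 1*290 = (217*194)**2 - 290 = 42098**2 - 290 = 1772241604 - 290 = 1772241314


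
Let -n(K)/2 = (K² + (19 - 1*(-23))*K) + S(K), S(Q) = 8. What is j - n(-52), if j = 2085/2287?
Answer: 2417157/2287 ≈ 1056.9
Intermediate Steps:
n(K) = -16 - 84*K - 2*K² (n(K) = -2*((K² + (19 - 1*(-23))*K) + 8) = -2*((K² + (19 + 23)*K) + 8) = -2*((K² + 42*K) + 8) = -2*(8 + K² + 42*K) = -16 - 84*K - 2*K²)
j = 2085/2287 (j = 2085*(1/2287) = 2085/2287 ≈ 0.91167)
j - n(-52) = 2085/2287 - (-16 - 84*(-52) - 2*(-52)²) = 2085/2287 - (-16 + 4368 - 2*2704) = 2085/2287 - (-16 + 4368 - 5408) = 2085/2287 - 1*(-1056) = 2085/2287 + 1056 = 2417157/2287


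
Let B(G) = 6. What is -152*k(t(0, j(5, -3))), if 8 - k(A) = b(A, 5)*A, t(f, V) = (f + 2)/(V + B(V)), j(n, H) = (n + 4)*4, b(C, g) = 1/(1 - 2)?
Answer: -25688/21 ≈ -1223.2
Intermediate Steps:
b(C, g) = -1 (b(C, g) = 1/(-1) = -1)
j(n, H) = 16 + 4*n (j(n, H) = (4 + n)*4 = 16 + 4*n)
t(f, V) = (2 + f)/(6 + V) (t(f, V) = (f + 2)/(V + 6) = (2 + f)/(6 + V))
k(A) = 8 + A (k(A) = 8 - (-1)*A = 8 + A)
-152*k(t(0, j(5, -3))) = -152*(8 + (2 + 0)/(6 + (16 + 4*5))) = -152*(8 + 2/(6 + (16 + 20))) = -152*(8 + 2/(6 + 36)) = -152*(8 + 2/42) = -152*(8 + (1/42)*2) = -152*(8 + 1/21) = -152*169/21 = -25688/21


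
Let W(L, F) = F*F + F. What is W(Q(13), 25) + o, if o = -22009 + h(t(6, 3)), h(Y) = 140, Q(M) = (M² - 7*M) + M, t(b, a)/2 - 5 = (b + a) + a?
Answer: -21219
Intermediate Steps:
t(b, a) = 10 + 2*b + 4*a (t(b, a) = 10 + 2*((b + a) + a) = 10 + 2*((a + b) + a) = 10 + 2*(b + 2*a) = 10 + (2*b + 4*a) = 10 + 2*b + 4*a)
Q(M) = M² - 6*M
W(L, F) = F + F² (W(L, F) = F² + F = F + F²)
o = -21869 (o = -22009 + 140 = -21869)
W(Q(13), 25) + o = 25*(1 + 25) - 21869 = 25*26 - 21869 = 650 - 21869 = -21219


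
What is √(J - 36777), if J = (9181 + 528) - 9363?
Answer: I*√36431 ≈ 190.87*I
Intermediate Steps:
J = 346 (J = 9709 - 9363 = 346)
√(J - 36777) = √(346 - 36777) = √(-36431) = I*√36431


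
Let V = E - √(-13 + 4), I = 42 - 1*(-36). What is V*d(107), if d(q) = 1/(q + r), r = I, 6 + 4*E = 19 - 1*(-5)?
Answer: 9/370 - 3*I/185 ≈ 0.024324 - 0.016216*I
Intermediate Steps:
E = 9/2 (E = -3/2 + (19 - 1*(-5))/4 = -3/2 + (19 + 5)/4 = -3/2 + (¼)*24 = -3/2 + 6 = 9/2 ≈ 4.5000)
I = 78 (I = 42 + 36 = 78)
r = 78
d(q) = 1/(78 + q) (d(q) = 1/(q + 78) = 1/(78 + q))
V = 9/2 - 3*I (V = 9/2 - √(-13 + 4) = 9/2 - √(-9) = 9/2 - 3*I ≈ 4.5 - 3.0*I)
V*d(107) = (9/2 - 3*I)/(78 + 107) = (9/2 - 3*I)/185 = (9/2 - 3*I)*(1/185) = 9/370 - 3*I/185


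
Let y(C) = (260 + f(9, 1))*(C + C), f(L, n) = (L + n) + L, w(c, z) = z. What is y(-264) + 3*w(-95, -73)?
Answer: -147531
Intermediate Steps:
f(L, n) = n + 2*L
y(C) = 558*C (y(C) = (260 + (1 + 2*9))*(C + C) = (260 + (1 + 18))*(2*C) = (260 + 19)*(2*C) = 279*(2*C) = 558*C)
y(-264) + 3*w(-95, -73) = 558*(-264) + 3*(-73) = -147312 - 219 = -147531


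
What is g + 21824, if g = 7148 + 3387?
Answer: 32359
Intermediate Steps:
g = 10535
g + 21824 = 10535 + 21824 = 32359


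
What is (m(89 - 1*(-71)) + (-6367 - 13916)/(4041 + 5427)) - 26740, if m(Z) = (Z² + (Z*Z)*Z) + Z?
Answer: 12923876359/3156 ≈ 4.0950e+6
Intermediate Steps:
m(Z) = Z + Z² + Z³ (m(Z) = (Z² + Z²*Z) + Z = (Z² + Z³) + Z = Z + Z² + Z³)
(m(89 - 1*(-71)) + (-6367 - 13916)/(4041 + 5427)) - 26740 = ((89 - 1*(-71))*(1 + (89 - 1*(-71)) + (89 - 1*(-71))²) + (-6367 - 13916)/(4041 + 5427)) - 26740 = ((89 + 71)*(1 + (89 + 71) + (89 + 71)²) - 20283/9468) - 26740 = (160*(1 + 160 + 160²) - 20283*1/9468) - 26740 = (160*(1 + 160 + 25600) - 6761/3156) - 26740 = (160*25761 - 6761/3156) - 26740 = (4121760 - 6761/3156) - 26740 = 13008267799/3156 - 26740 = 12923876359/3156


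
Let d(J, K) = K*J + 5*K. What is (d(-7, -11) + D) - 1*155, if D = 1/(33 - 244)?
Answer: -28064/211 ≈ -133.00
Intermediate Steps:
d(J, K) = 5*K + J*K (d(J, K) = J*K + 5*K = 5*K + J*K)
D = -1/211 (D = 1/(-211) = -1/211 ≈ -0.0047393)
(d(-7, -11) + D) - 1*155 = (-11*(5 - 7) - 1/211) - 1*155 = (-11*(-2) - 1/211) - 155 = (22 - 1/211) - 155 = 4641/211 - 155 = -28064/211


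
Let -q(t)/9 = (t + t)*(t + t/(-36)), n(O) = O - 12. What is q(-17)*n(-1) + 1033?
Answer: 133561/2 ≈ 66781.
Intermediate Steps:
n(O) = -12 + O
q(t) = -35*t²/2 (q(t) = -9*(t + t)*(t + t/(-36)) = -9*2*t*(t + t*(-1/36)) = -9*2*t*(t - t/36) = -9*2*t*35*t/36 = -35*t²/2)
q(-17)*n(-1) + 1033 = (-35/2*(-17)²)*(-12 - 1) + 1033 = -35/2*289*(-13) + 1033 = -10115/2*(-13) + 1033 = 131495/2 + 1033 = 133561/2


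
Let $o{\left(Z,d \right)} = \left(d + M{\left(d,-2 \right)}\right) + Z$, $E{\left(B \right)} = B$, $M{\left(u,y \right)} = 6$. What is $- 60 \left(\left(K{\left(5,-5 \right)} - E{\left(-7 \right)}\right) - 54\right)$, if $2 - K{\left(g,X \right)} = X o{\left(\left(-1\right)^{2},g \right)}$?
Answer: $-900$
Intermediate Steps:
$o{\left(Z,d \right)} = 6 + Z + d$ ($o{\left(Z,d \right)} = \left(d + 6\right) + Z = \left(6 + d\right) + Z = 6 + Z + d$)
$K{\left(g,X \right)} = 2 - X \left(7 + g\right)$ ($K{\left(g,X \right)} = 2 - X \left(6 + \left(-1\right)^{2} + g\right) = 2 - X \left(6 + 1 + g\right) = 2 - X \left(7 + g\right)$)
$- 60 \left(\left(K{\left(5,-5 \right)} - E{\left(-7 \right)}\right) - 54\right) = - 60 \left(\left(\left(2 - - 5 \left(7 + 5\right)\right) - -7\right) - 54\right) = - 60 \left(\left(\left(2 - \left(-5\right) 12\right) + 7\right) - 54\right) = - 60 \left(\left(\left(2 + 60\right) + 7\right) - 54\right) = - 60 \left(\left(62 + 7\right) - 54\right) = - 60 \left(69 - 54\right) = \left(-60\right) 15 = -900$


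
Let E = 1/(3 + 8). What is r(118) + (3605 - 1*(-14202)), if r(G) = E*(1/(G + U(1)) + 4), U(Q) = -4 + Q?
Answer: 22526316/1265 ≈ 17807.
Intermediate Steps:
E = 1/11 ≈ 0.090909
r(G) = 4/11 + 1/(11*(-3 + G)) (r(G) = (1/(G + (-4 + 1)) + 4)/11 = (1/(G - 3) + 4)/11 = (1/(-3 + G) + 4)/11 = (4 + 1/(-3 + G))/11 = 4/11 + 1/(11*(-3 + G)))
r(118) + (3605 - 1*(-14202)) = (-11 + 4*118)/(11*(-3 + 118)) + (3605 - 1*(-14202)) = (1/11)*(-11 + 472)/115 + (3605 + 14202) = (1/11)*(1/115)*461 + 17807 = 461/1265 + 17807 = 22526316/1265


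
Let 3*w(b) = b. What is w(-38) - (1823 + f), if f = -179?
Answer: -4970/3 ≈ -1656.7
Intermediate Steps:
w(b) = b/3
w(-38) - (1823 + f) = (⅓)*(-38) - (1823 - 179) = -38/3 - 1*1644 = -38/3 - 1644 = -4970/3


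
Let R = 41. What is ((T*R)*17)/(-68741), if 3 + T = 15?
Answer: -8364/68741 ≈ -0.12167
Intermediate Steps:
T = 12 (T = -3 + 15 = 12)
((T*R)*17)/(-68741) = ((12*41)*17)/(-68741) = (492*17)*(-1/68741) = 8364*(-1/68741) = -8364/68741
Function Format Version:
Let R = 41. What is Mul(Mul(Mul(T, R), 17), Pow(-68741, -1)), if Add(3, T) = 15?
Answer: Rational(-8364, 68741) ≈ -0.12167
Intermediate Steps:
T = 12 (T = Add(-3, 15) = 12)
Mul(Mul(Mul(T, R), 17), Pow(-68741, -1)) = Mul(Mul(Mul(12, 41), 17), Pow(-68741, -1)) = Mul(Mul(492, 17), Rational(-1, 68741)) = Mul(8364, Rational(-1, 68741)) = Rational(-8364, 68741)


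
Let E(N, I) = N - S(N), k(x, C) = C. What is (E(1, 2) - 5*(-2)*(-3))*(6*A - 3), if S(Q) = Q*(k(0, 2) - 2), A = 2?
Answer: -261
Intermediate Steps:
S(Q) = 0 (S(Q) = Q*(2 - 2) = Q*0 = 0)
E(N, I) = N (E(N, I) = N - 1*0 = N + 0 = N)
(E(1, 2) - 5*(-2)*(-3))*(6*A - 3) = (1 - 5*(-2)*(-3))*(6*2 - 3) = (1 + 10*(-3))*(12 - 3) = (1 - 30)*9 = -29*9 = -261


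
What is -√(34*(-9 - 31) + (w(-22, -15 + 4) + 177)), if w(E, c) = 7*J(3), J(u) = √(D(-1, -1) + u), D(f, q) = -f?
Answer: -I*√1169 ≈ -34.191*I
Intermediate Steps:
J(u) = √(1 + u) (J(u) = √(-1*(-1) + u) = √(1 + u))
w(E, c) = 14 (w(E, c) = 7*√(1 + 3) = 7*√4 = 7*2 = 14)
-√(34*(-9 - 31) + (w(-22, -15 + 4) + 177)) = -√(34*(-9 - 31) + (14 + 177)) = -√(34*(-40) + 191) = -√(-1360 + 191) = -√(-1169) = -I*√1169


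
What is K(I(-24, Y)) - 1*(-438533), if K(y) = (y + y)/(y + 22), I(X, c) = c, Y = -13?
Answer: 3946771/9 ≈ 4.3853e+5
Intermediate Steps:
K(y) = 2*y/(22 + y) (K(y) = (2*y)/(22 + y) = 2*y/(22 + y))
K(I(-24, Y)) - 1*(-438533) = 2*(-13)/(22 - 13) - 1*(-438533) = 2*(-13)/9 + 438533 = 2*(-13)*(1/9) + 438533 = -26/9 + 438533 = 3946771/9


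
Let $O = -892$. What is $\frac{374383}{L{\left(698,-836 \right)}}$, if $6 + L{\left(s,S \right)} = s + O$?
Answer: $- \frac{374383}{200} \approx -1871.9$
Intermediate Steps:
$L{\left(s,S \right)} = -898 + s$ ($L{\left(s,S \right)} = -6 + \left(s - 892\right) = -6 + \left(-892 + s\right) = -898 + s$)
$\frac{374383}{L{\left(698,-836 \right)}} = \frac{374383}{-898 + 698} = \frac{374383}{-200} = 374383 \left(- \frac{1}{200}\right) = - \frac{374383}{200}$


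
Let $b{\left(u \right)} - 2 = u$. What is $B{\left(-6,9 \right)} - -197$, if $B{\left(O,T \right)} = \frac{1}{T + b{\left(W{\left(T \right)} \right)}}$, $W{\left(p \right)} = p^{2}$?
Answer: $\frac{18125}{92} \approx 197.01$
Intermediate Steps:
$b{\left(u \right)} = 2 + u$
$B{\left(O,T \right)} = \frac{1}{2 + T + T^{2}}$ ($B{\left(O,T \right)} = \frac{1}{T + \left(2 + T^{2}\right)} = \frac{1}{2 + T + T^{2}}$)
$B{\left(-6,9 \right)} - -197 = \frac{1}{2 + 9 + 9^{2}} - -197 = \frac{1}{2 + 9 + 81} + 197 = \frac{1}{92} + 197 = \frac{18125}{92}$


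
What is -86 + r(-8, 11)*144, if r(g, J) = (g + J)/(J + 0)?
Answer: -514/11 ≈ -46.727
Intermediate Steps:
r(g, J) = (J + g)/J
-86 + r(-8, 11)*144 = -86 + ((11 - 8)/11)*144 = -86 + ((1/11)*3)*144 = -86 + (3/11)*144 = -86 + 432/11 = -514/11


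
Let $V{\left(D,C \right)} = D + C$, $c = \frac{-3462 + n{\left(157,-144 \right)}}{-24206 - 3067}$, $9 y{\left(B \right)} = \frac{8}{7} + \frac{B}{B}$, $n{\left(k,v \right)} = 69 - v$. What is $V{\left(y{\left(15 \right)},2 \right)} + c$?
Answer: $\frac{450020}{190911} \approx 2.3572$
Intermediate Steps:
$y{\left(B \right)} = \frac{5}{21}$ ($y{\left(B \right)} = \frac{\frac{8}{7} + \frac{B}{B}}{9} = \frac{8 \cdot \frac{1}{7} + 1}{9} = \frac{\frac{8}{7} + 1}{9} = \frac{1}{9} \cdot \frac{15}{7} = \frac{5}{21}$)
$c = \frac{1083}{9091}$ ($c = \frac{-3462 + \left(69 - -144\right)}{-24206 - 3067} = \frac{-3462 + \left(69 + 144\right)}{-27273} = \left(-3462 + 213\right) \left(- \frac{1}{27273}\right) = \left(-3249\right) \left(- \frac{1}{27273}\right) = \frac{1083}{9091} \approx 0.11913$)
$V{\left(D,C \right)} = C + D$
$V{\left(y{\left(15 \right)},2 \right)} + c = \left(2 + \frac{5}{21}\right) + \frac{1083}{9091} = \frac{47}{21} + \frac{1083}{9091} = \frac{450020}{190911}$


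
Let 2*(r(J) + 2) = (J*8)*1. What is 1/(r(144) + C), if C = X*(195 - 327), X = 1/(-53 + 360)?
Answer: 307/176086 ≈ 0.0017435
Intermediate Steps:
r(J) = -2 + 4*J (r(J) = -2 + ((J*8)*1)/2 = -2 + ((8*J)*1)/2 = -2 + (8*J)/2 = -2 + 4*J)
X = 1/307 ≈ 0.0032573
C = -132/307 (C = (195 - 327)/307 = (1/307)*(-132) = -132/307 ≈ -0.42997)
1/(r(144) + C) = 1/((-2 + 4*144) - 132/307) = 1/((-2 + 576) - 132/307) = 1/(574 - 132/307) = 1/(176086/307) = 307/176086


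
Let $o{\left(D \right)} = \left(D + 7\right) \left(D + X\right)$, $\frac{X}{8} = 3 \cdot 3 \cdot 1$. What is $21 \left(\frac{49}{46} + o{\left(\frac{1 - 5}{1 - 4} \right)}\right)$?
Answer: $\frac{1774087}{138} \approx 12856.0$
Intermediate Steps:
$X = 72$ ($X = 8 \cdot 3 \cdot 3 \cdot 1 = 8 \cdot 9 \cdot 1 = 8 \cdot 9 = 72$)
$o{\left(D \right)} = \left(7 + D\right) \left(72 + D\right)$ ($o{\left(D \right)} = \left(D + 7\right) \left(D + 72\right) = \left(7 + D\right) \left(72 + D\right)$)
$21 \left(\frac{49}{46} + o{\left(\frac{1 - 5}{1 - 4} \right)}\right) = 21 \left(\frac{49}{46} + \left(504 + \left(\frac{1 - 5}{1 - 4}\right)^{2} + 79 \frac{1 - 5}{1 - 4}\right)\right) = 21 \left(49 \cdot \frac{1}{46} + \left(504 + \left(- \frac{4}{-3}\right)^{2} + 79 \left(- \frac{4}{-3}\right)\right)\right) = 21 \left(\frac{49}{46} + \left(504 + \left(\left(-4\right) \left(- \frac{1}{3}\right)\right)^{2} + 79 \left(\left(-4\right) \left(- \frac{1}{3}\right)\right)\right)\right) = 21 \left(\frac{49}{46} + \left(504 + \left(\frac{4}{3}\right)^{2} + 79 \cdot \frac{4}{3}\right)\right) = 21 \left(\frac{49}{46} + \left(504 + \frac{16}{9} + \frac{316}{3}\right)\right) = 21 \left(\frac{49}{46} + \frac{5500}{9}\right) = 21 \cdot \frac{253441}{414} = \frac{1774087}{138}$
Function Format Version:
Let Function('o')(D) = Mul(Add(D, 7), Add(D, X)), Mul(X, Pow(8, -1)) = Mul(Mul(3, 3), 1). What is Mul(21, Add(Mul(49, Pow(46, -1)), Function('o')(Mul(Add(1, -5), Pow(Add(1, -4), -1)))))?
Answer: Rational(1774087, 138) ≈ 12856.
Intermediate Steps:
X = 72 (X = Mul(8, Mul(Mul(3, 3), 1)) = Mul(8, Mul(9, 1)) = Mul(8, 9) = 72)
Function('o')(D) = Mul(Add(7, D), Add(72, D)) (Function('o')(D) = Mul(Add(D, 7), Add(D, 72)) = Mul(Add(7, D), Add(72, D)))
Mul(21, Add(Mul(49, Pow(46, -1)), Function('o')(Mul(Add(1, -5), Pow(Add(1, -4), -1))))) = Mul(21, Add(Mul(49, Pow(46, -1)), Add(504, Pow(Mul(Add(1, -5), Pow(Add(1, -4), -1)), 2), Mul(79, Mul(Add(1, -5), Pow(Add(1, -4), -1)))))) = Mul(21, Add(Mul(49, Rational(1, 46)), Add(504, Pow(Mul(-4, Pow(-3, -1)), 2), Mul(79, Mul(-4, Pow(-3, -1)))))) = Mul(21, Add(Rational(49, 46), Add(504, Pow(Mul(-4, Rational(-1, 3)), 2), Mul(79, Mul(-4, Rational(-1, 3)))))) = Mul(21, Add(Rational(49, 46), Add(504, Pow(Rational(4, 3), 2), Mul(79, Rational(4, 3))))) = Mul(21, Add(Rational(49, 46), Add(504, Rational(16, 9), Rational(316, 3)))) = Mul(21, Add(Rational(49, 46), Rational(5500, 9))) = Mul(21, Rational(253441, 414)) = Rational(1774087, 138)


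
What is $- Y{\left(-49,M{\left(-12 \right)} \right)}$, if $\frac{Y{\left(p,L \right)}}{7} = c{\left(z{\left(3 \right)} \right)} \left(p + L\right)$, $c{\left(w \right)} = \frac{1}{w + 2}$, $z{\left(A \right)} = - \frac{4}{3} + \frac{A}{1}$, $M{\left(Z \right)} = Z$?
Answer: $\frac{1281}{11} \approx 116.45$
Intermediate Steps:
$z{\left(A \right)} = - \frac{4}{3} + A$ ($z{\left(A \right)} = \left(-4\right) \frac{1}{3} + A 1 = - \frac{4}{3} + A$)
$c{\left(w \right)} = \frac{1}{2 + w}$
$Y{\left(p,L \right)} = \frac{21 L}{11} + \frac{21 p}{11}$ ($Y{\left(p,L \right)} = 7 \frac{p + L}{2 + \left(- \frac{4}{3} + 3\right)} = 7 \frac{L + p}{2 + \frac{5}{3}} = 7 \frac{L + p}{\frac{11}{3}} = 7 \frac{3 \left(L + p\right)}{11} = 7 \left(\frac{3 L}{11} + \frac{3 p}{11}\right) = \frac{21 L}{11} + \frac{21 p}{11}$)
$- Y{\left(-49,M{\left(-12 \right)} \right)} = - (\frac{21}{11} \left(-12\right) + \frac{21}{11} \left(-49\right)) = - (- \frac{252}{11} - \frac{1029}{11}) = \left(-1\right) \left(- \frac{1281}{11}\right) = \frac{1281}{11}$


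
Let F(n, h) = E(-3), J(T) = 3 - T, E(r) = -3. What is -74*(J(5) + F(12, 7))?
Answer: 370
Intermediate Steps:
F(n, h) = -3
-74*(J(5) + F(12, 7)) = -74*((3 - 1*5) - 3) = -74*((3 - 5) - 3) = -74*(-2 - 3) = -74*(-5) = 370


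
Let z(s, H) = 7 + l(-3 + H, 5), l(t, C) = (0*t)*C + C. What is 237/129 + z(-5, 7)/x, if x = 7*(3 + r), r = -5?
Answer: 295/301 ≈ 0.98007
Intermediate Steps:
l(t, C) = C (l(t, C) = 0*C + C = 0 + C = C)
x = -14 (x = 7*(3 - 5) = 7*(-2) = -14)
z(s, H) = 12 (z(s, H) = 7 + 5 = 12)
237/129 + z(-5, 7)/x = 237/129 + 12/(-14) = 237*(1/129) + 12*(-1/14) = 79/43 - 6/7 = 295/301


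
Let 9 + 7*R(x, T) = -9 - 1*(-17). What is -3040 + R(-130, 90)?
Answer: -21281/7 ≈ -3040.1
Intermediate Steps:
R(x, T) = -⅐ (R(x, T) = -9/7 + (-9 - 1*(-17))/7 = -9/7 + (-9 + 17)/7 = -9/7 + (⅐)*8 = -9/7 + 8/7 = -⅐)
-3040 + R(-130, 90) = -3040 - ⅐ = -21281/7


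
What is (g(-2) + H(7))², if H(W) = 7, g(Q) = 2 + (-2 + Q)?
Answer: 25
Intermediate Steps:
g(Q) = Q
(g(-2) + H(7))² = (-2 + 7)² = 5² = 25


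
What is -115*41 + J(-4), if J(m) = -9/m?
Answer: -18851/4 ≈ -4712.8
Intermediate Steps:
-115*41 + J(-4) = -115*41 - 9/(-4) = -4715 - 9*(-¼) = -4715 + 9/4 = -18851/4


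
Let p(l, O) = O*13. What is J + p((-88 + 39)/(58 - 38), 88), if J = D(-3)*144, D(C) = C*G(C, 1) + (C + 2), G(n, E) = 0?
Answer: 1000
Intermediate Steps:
p(l, O) = 13*O
D(C) = 2 + C (D(C) = C*0 + (C + 2) = 0 + (2 + C) = 2 + C)
J = -144 (J = (2 - 3)*144 = -1*144 = -144)
J + p((-88 + 39)/(58 - 38), 88) = -144 + 13*88 = -144 + 1144 = 1000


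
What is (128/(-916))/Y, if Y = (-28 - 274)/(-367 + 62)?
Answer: -4880/34579 ≈ -0.14113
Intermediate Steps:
Y = 302/305 (Y = -302/(-305) = -302*(-1/305) = 302/305 ≈ 0.99016)
(128/(-916))/Y = (128/(-916))/(302/305) = (128*(-1/916))*(305/302) = -32/229*305/302 = -4880/34579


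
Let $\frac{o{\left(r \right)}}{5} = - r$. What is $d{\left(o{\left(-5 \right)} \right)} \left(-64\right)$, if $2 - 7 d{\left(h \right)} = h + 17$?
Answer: $\frac{2560}{7} \approx 365.71$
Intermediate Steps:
$o{\left(r \right)} = - 5 r$ ($o{\left(r \right)} = 5 \left(- r\right) = - 5 r$)
$d{\left(h \right)} = - \frac{15}{7} - \frac{h}{7}$ ($d{\left(h \right)} = \frac{2}{7} - \frac{h + 17}{7} = \frac{2}{7} - \frac{17 + h}{7} = \frac{2}{7} - \left(\frac{17}{7} + \frac{h}{7}\right) = - \frac{15}{7} - \frac{h}{7}$)
$d{\left(o{\left(-5 \right)} \right)} \left(-64\right) = \left(- \frac{15}{7} - \frac{\left(-5\right) \left(-5\right)}{7}\right) \left(-64\right) = \left(- \frac{15}{7} - \frac{25}{7}\right) \left(-64\right) = \left(- \frac{40}{7}\right) \left(-64\right) = \frac{2560}{7}$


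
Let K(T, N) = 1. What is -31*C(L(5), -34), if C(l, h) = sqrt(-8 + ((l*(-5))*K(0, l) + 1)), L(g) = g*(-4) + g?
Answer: -62*sqrt(17) ≈ -255.63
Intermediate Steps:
L(g) = -3*g (L(g) = -4*g + g = -3*g)
C(l, h) = sqrt(-7 - 5*l) (C(l, h) = sqrt(-8 + ((l*(-5))*1 + 1)) = sqrt(-8 + (-5*l*1 + 1)) = sqrt(-8 + (-5*l + 1)) = sqrt(-8 + (1 - 5*l)) = sqrt(-7 - 5*l))
-31*C(L(5), -34) = -31*sqrt(-7 - (-15)*5) = -31*sqrt(-7 - 5*(-15)) = -31*sqrt(-7 + 75) = -62*sqrt(17)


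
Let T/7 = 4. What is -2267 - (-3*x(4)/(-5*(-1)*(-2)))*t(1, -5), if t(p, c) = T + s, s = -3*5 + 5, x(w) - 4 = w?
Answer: -11551/5 ≈ -2310.2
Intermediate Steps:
T = 28 (T = 7*4 = 28)
x(w) = 4 + w
s = -10 (s = -15 + 5 = -10)
t(p, c) = 18 (t(p, c) = 28 - 10 = 18)
-2267 - (-3*x(4)/(-5*(-1)*(-2)))*t(1, -5) = -2267 - (-3*(4 + 4)/(-5*(-1)*(-2)))*18 = -2267 - (-24/(5*(-2)))*18 = -2267 - (-24/(-10))*18 = -2267 - (-24*(-1)/10)*18 = -2267 - (-3*(-⅘))*18 = -2267 - 12*18/5 = -2267 - 1*216/5 = -2267 - 216/5 = -11551/5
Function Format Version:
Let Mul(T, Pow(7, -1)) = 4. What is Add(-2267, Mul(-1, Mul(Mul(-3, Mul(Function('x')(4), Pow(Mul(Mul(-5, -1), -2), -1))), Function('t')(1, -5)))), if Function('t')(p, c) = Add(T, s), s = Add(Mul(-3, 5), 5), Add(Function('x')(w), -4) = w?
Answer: Rational(-11551, 5) ≈ -2310.2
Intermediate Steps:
T = 28 (T = Mul(7, 4) = 28)
Function('x')(w) = Add(4, w)
s = -10 (s = Add(-15, 5) = -10)
Function('t')(p, c) = 18 (Function('t')(p, c) = Add(28, -10) = 18)
Add(-2267, Mul(-1, Mul(Mul(-3, Mul(Function('x')(4), Pow(Mul(Mul(-5, -1), -2), -1))), Function('t')(1, -5)))) = Add(-2267, Mul(-1, Mul(Mul(-3, Mul(Add(4, 4), Pow(Mul(Mul(-5, -1), -2), -1))), 18))) = Add(-2267, Mul(-1, Mul(Mul(-3, Mul(8, Pow(Mul(5, -2), -1))), 18))) = Add(-2267, Mul(-1, Mul(Mul(-3, Mul(8, Pow(-10, -1))), 18))) = Add(-2267, Mul(-1, Mul(Mul(-3, Mul(8, Rational(-1, 10))), 18))) = Add(-2267, Mul(-1, Mul(Mul(-3, Rational(-4, 5)), 18))) = Add(-2267, Mul(-1, Mul(Rational(12, 5), 18))) = Add(-2267, Mul(-1, Rational(216, 5))) = Add(-2267, Rational(-216, 5)) = Rational(-11551, 5)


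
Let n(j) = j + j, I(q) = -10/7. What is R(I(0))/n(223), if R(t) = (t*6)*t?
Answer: 300/10927 ≈ 0.027455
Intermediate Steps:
I(q) = -10/7 (I(q) = -10*⅐ = -10/7)
R(t) = 6*t² (R(t) = (6*t)*t = 6*t²)
n(j) = 2*j
R(I(0))/n(223) = (6*(-10/7)²)/((2*223)) = (6*(100/49))/446 = (600/49)*(1/446) = 300/10927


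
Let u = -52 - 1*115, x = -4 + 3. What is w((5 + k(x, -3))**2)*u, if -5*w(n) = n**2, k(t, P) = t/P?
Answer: 10944512/405 ≈ 27024.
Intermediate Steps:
x = -1
u = -167 (u = -52 - 115 = -167)
w(n) = -n**2/5
w((5 + k(x, -3))**2)*u = -(5 - 1/(-3))**4/5*(-167) = -(5 - 1*(-1/3))**4/5*(-167) = -(5 + 1/3)**4/5*(-167) = -((16/3)**2)**2/5*(-167) = -(256/9)**2/5*(-167) = -1/5*65536/81*(-167) = -65536/405*(-167) = 10944512/405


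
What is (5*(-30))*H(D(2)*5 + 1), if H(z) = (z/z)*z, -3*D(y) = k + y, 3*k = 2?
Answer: 1550/3 ≈ 516.67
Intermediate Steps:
k = ⅔ (k = (⅓)*2 = ⅔ ≈ 0.66667)
D(y) = -2/9 - y/3 (D(y) = -(⅔ + y)/3 = -2/9 - y/3)
H(z) = z (H(z) = 1*z = z)
(5*(-30))*H(D(2)*5 + 1) = (5*(-30))*((-2/9 - ⅓*2)*5 + 1) = -150*((-2/9 - ⅔)*5 + 1) = -150*(-8/9*5 + 1) = -150*(-40/9 + 1) = -150*(-31/9) = 1550/3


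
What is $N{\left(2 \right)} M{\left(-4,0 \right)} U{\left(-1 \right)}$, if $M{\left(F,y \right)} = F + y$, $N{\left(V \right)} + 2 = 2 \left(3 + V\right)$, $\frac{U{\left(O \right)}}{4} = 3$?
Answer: $-384$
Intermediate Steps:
$U{\left(O \right)} = 12$ ($U{\left(O \right)} = 4 \cdot 3 = 12$)
$N{\left(V \right)} = 4 + 2 V$ ($N{\left(V \right)} = -2 + 2 \left(3 + V\right) = -2 + \left(6 + 2 V\right) = 4 + 2 V$)
$N{\left(2 \right)} M{\left(-4,0 \right)} U{\left(-1 \right)} = \left(4 + 2 \cdot 2\right) \left(-4 + 0\right) 12 = \left(4 + 4\right) \left(-4\right) 12 = 8 \left(-4\right) 12 = \left(-32\right) 12 = -384$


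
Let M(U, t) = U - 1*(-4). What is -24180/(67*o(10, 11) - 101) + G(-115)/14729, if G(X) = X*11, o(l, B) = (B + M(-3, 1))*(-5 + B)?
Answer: -32920165/6324097 ≈ -5.2055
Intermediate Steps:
M(U, t) = 4 + U (M(U, t) = U + 4 = 4 + U)
o(l, B) = (1 + B)*(-5 + B) (o(l, B) = (B + (4 - 3))*(-5 + B) = (B + 1)*(-5 + B) = (1 + B)*(-5 + B))
G(X) = 11*X
-24180/(67*o(10, 11) - 101) + G(-115)/14729 = -24180/(67*(-5 + 11² - 4*11) - 101) + (11*(-115))/14729 = -24180/(67*(-5 + 121 - 44) - 101) - 1265*1/14729 = -24180/(67*72 - 101) - 115/1339 = -24180/(4824 - 101) - 115/1339 = -24180/4723 - 115/1339 = -32920165/6324097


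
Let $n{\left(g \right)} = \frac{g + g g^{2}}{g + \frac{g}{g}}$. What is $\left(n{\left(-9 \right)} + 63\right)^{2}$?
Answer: $\frac{385641}{16} \approx 24103.0$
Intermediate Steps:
$n{\left(g \right)} = \frac{g + g^{3}}{1 + g}$ ($n{\left(g \right)} = \frac{g + g^{3}}{g + 1} = \frac{g + g^{3}}{1 + g}$)
$\left(n{\left(-9 \right)} + 63\right)^{2} = \left(\frac{-9 + \left(-9\right)^{3}}{1 - 9} + 63\right)^{2} = \left(\frac{-9 - 729}{-8} + 63\right)^{2} = \left(\left(- \frac{1}{8}\right) \left(-738\right) + 63\right)^{2} = \left(\frac{369}{4} + 63\right)^{2} = \left(\frac{621}{4}\right)^{2} = \frac{385641}{16}$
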